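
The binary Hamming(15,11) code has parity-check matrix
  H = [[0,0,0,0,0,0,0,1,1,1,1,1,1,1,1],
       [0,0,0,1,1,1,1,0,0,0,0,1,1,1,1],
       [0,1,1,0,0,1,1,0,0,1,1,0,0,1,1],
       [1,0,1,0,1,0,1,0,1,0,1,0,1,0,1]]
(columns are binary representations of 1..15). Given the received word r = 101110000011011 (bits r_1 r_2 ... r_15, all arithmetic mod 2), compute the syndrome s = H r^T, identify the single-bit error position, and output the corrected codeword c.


s = (0, 1, 0, 1)^T, error position = 5, corrected codeword c = 101100000011011

Compute s = H r^T mod 2 one row at a time:
  s_1 = 0 + 0 + 0 + 1 + 1 + 0 + 1 + 1 = 4 ≡ 0 (mod 2).
  s_2 = 1 + 1 + 0 + 0 + 1 + 0 + 1 + 1 = 5 ≡ 1 (mod 2).
  s_3 = 0 + 1 + 0 + 0 + 0 + 1 + 1 + 1 = 4 ≡ 0 (mod 2).
  s_4 = 1 + 1 + 1 + 0 + 0 + 1 + 0 + 1 = 5 ≡ 1 (mod 2).
s = (0, 1, 0, 1)^T — this equals column 5 of H (binary 0101), so error is at position 5.
Correct: flip bit 5 of r = 101110000011011 to get c = 101100000011011.


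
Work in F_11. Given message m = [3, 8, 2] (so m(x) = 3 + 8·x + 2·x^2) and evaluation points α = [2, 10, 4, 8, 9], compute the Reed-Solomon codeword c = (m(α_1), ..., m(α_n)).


c = [5, 8, 1, 8, 6]

Message polynomial: m(x) = 3 + 8·x + 2·x^2 (mod 11).
For each evaluation point α_i, compute m(α_i) mod 11:
  α_1 = 2: Horner steps 2 → 1 → 5, so m(2) = 5.
  α_2 = 10: Horner steps 2 → 6 → 8, so m(10) = 8.
  α_3 = 4: Horner steps 2 → 5 → 1, so m(4) = 1.
  α_4 = 8: Horner steps 2 → 2 → 8, so m(8) = 8.
  α_5 = 9: Horner steps 2 → 4 → 6, so m(9) = 6.
Codeword c = [5, 8, 1, 8, 6] ∈ F_11^5.


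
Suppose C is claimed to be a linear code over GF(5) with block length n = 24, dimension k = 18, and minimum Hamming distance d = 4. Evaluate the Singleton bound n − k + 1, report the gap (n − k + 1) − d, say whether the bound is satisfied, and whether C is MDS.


Singleton RHS = n − k + 1 = 7, slack = 3, bound satisfied, not MDS.

Singleton bound: d ≤ n − k + 1.
Here n = 24, k = 18, so n − k + 1 = 7.
Given d = 4, check d ≤ 7: YES.
Slack = (n − k + 1) − d = 3.
The code is NOT MDS (slack = 3 > 0).
Description: the claimed parameters are [24, 18, 4]_5; such a code would be non-MDS.


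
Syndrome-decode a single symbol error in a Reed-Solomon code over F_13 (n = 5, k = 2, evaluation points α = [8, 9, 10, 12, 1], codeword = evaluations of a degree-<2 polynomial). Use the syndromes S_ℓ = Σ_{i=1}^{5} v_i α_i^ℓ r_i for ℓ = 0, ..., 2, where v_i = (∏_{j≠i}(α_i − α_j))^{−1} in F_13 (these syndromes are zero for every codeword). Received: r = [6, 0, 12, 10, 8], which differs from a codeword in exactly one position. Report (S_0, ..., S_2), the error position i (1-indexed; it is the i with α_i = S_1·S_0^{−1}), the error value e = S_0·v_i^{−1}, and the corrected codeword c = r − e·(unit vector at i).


S = (2, 3, 11), error at position 1, error magnitude e = 5, c = [1, 0, 12, 10, 8].

Step 1: column multipliers v_i = (∏_{j≠i}(α_i − α_j))^{−1} mod 13.
  i = 1 (α = 8): (8−9)(8−10)(8−12)(8−1) = (−1)·(−2)·(−4)·7 = −56 ≡ 9, so v_1 = 9^{−1} = 3 (mod 13).
  i = 2 (α = 9): (9−8)(9−10)(9−12)(9−1) = 1·(−1)·(−3)·8 = 24 ≡ 11, so v_2 = 11^{−1} = 6 (mod 13).
  i = 3 (α = 10): (10−8)(10−9)(10−12)(10−1) = 2·1·(−2)·9 = −36 ≡ 3, so v_3 = 3^{−1} = 9 (mod 13).
  i = 4 (α = 12): (12−8)(12−9)(12−10)(12−1) = 4·3·2·11 = 264 ≡ 4, so v_4 = 4^{−1} = 10 (mod 13).
  i = 5 (α = 1): (1−8)(1−9)(1−10)(1−12) = (−7)·(−8)·(−9)·(−11) = 5544 ≡ 6, so v_5 = 6^{−1} = 11 (mod 13).
  v = [3, 6, 9, 10, 11].
Step 2: syndromes of r = [6, 0, 12, 10, 8] (all sums mod 13).
  S_0 = Σ v_i r_i = 3·6 + 6·0 + 9·12 + 10·10 + 11·8 = 314 ≡ 2.
  S_1 = Σ v_i α_i r_i = 3·8·6 + 6·9·0 + 9·10·12 + 10·12·10 + 11·1·8 = 2512 ≡ 3.
  α_i^2 mod 13 = [12, 3, 9, 1, 1].
  S_2 = Σ v_i α_i^2 r_i = 3·12·6 + 6·3·0 + 9·9·12 + 10·1·10 + 11·1·8 = 1376 ≡ 11.
  S = (2, 3, 11) ≠ 0, so r is not a codeword (an error is present).
Step 3: locate the error. For a single error e at position i, S_ℓ = v_i·e·α_i^ℓ, so α_err = S_1/S_0.
  S_0^{−1} = 2^{−1} = 7 (mod 13), so α_err = 3·7 = 21 ≡ 8 = α_1. Error position i = 1.
  Consistency check: S_2/S_1 = 11·9 = 99 ≡ 8 = α_err ✓ (single-error assumption holds).
Step 4: error magnitude e = S_0/v_1 = S_0·∏_{j≠1}(α_1 − α_j) = 2·9 = 18 ≡ 5 (mod 13).
Step 5: correct position 1: c_1 = r_1 − e = 6 − 5 ≡ 1 (mod 13). Hence c = [1, 0, 12, 10, 8].
  Check: interpolating c through the α_i gives m(x) = 9 + 12·x (degree < 2) with m(α_i) = c_i for every i, so c is indeed a codeword.


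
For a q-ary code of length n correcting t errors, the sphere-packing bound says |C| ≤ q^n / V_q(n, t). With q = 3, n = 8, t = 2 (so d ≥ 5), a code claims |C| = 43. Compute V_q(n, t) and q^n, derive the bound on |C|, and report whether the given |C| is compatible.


V_q(n, t) = 129, q^n = 6561, Hamming bound = 50, |C| = 43 ≤ bound (satisfied).

Step 1: Compute V_q(n, t) = Σ_{j=0}^2 C(n, j) (q−1)^j.
  j = 0: C(8,0)·(2)^0 = 1·1 = 1.
  j = 1: C(8,1)·(2)^1 = 8·2 = 16.
  j = 2: C(8,2)·(2)^2 = 28·4 = 112.
  V_q(n, t) = 1 + 16 + 112 = 129.
Step 2: q^n = 3^8 = 6561.
Step 3: Hamming bound ⌊q^n / V_q(n,t)⌋ = ⌊6561/129⌋ = 50.
Step 4: Compare |C| = 43 to 50: satisfied.
The claimed |C| lies below the Hamming bound.


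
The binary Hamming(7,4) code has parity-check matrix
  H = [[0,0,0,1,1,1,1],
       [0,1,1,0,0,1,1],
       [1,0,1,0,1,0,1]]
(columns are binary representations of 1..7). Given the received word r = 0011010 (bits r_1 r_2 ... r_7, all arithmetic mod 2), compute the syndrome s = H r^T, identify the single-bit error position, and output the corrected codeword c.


s = (0, 0, 1)^T, error position = 1, corrected codeword c = 1011010

Compute s = H r^T mod 2 one row at a time:
  s_1 = 1 + 0 + 1 + 0 = 2 ≡ 0 (mod 2).
  s_2 = 0 + 1 + 1 + 0 = 2 ≡ 0 (mod 2).
  s_3 = 0 + 1 + 0 + 0 = 1 ≡ 1 (mod 2).
s = (0, 0, 1)^T — this equals column 1 of H (binary 001), so error is at position 1.
Correct: flip bit 1 of r = 0011010 to get c = 1011010.


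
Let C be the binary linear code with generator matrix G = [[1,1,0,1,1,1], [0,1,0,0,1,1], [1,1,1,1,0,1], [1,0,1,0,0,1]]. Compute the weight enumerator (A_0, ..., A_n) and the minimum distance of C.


Weight distribution: A_0 = 1, A_2 = 4, A_3 = 6, A_4 = 3, A_5 = 2. Minimum distance d = 2.

Enumerate all 2^4 = 16 messages m ∈ F_2^4.
For each, compute codeword c = mG in F_2^6, then tally its weight.
  m = 0000 → c = 000000, weight = 0.
  m = 1000 → c = 110111, weight = 5.
  m = 0100 → c = 010011, weight = 3.
  m = 1100 → c = 100100, weight = 2.
  m = 0010 → c = 111101, weight = 5.
  m = 1010 → c = 001010, weight = 2.
  m = 0110 → c = 101110, weight = 4.
  m = 1110 → c = 011001, weight = 3.
  m = 0001 → c = 101001, weight = 3.
  m = 1001 → c = 011110, weight = 4.
  m = 0101 → c = 111010, weight = 4.
  m = 1101 → c = 001101, weight = 3.
  m = 0011 → c = 010100, weight = 2.
  m = 1011 → c = 100011, weight = 3.
  m = 0111 → c = 000111, weight = 3.
  m = 1111 → c = 110000, weight = 2.
Tally weights:
  weight 0: 1 codewords.
  weight 2: 4 codewords.
  weight 3: 6 codewords.
  weight 4: 3 codewords.
  weight 5: 2 codewords.
Minimum distance d = smallest w > 0 with A_w > 0 = 2.
Sanity: Σ A_w = 16 = 2^4 = 16 ✓.


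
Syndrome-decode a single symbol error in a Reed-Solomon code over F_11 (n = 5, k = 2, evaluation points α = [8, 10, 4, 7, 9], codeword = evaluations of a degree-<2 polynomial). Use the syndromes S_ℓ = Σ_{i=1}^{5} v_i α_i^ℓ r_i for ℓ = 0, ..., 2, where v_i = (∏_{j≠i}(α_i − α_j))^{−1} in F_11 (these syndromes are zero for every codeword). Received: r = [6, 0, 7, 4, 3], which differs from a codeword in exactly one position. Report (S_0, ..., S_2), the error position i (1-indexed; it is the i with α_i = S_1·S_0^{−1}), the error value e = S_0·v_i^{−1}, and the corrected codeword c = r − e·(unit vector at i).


S = (7, 5, 2), error at position 4, error magnitude e = 6, c = [6, 0, 7, 9, 3].

Step 1: column multipliers v_i = (∏_{j≠i}(α_i − α_j))^{−1} mod 11.
  i = 1 (α = 8): (8−10)(8−4)(8−7)(8−9) = (−2)·4·1·(−1) = 8 ≡ 8, so v_1 = 8^{−1} = 7 (mod 11).
  i = 2 (α = 10): (10−8)(10−4)(10−7)(10−9) = 2·6·3·1 = 36 ≡ 3, so v_2 = 3^{−1} = 4 (mod 11).
  i = 3 (α = 4): (4−8)(4−10)(4−7)(4−9) = (−4)·(−6)·(−3)·(−5) = 360 ≡ 8, so v_3 = 8^{−1} = 7 (mod 11).
  i = 4 (α = 7): (7−8)(7−10)(7−4)(7−9) = (−1)·(−3)·3·(−2) = −18 ≡ 4, so v_4 = 4^{−1} = 3 (mod 11).
  i = 5 (α = 9): (9−8)(9−10)(9−4)(9−7) = 1·(−1)·5·2 = −10 ≡ 1, so v_5 = 1^{−1} = 1 (mod 11).
  v = [7, 4, 7, 3, 1].
Step 2: syndromes of r = [6, 0, 7, 4, 3] (all sums mod 11).
  S_0 = Σ v_i r_i = 7·6 + 4·0 + 7·7 + 3·4 + 1·3 = 106 ≡ 7.
  S_1 = Σ v_i α_i r_i = 7·8·6 + 4·10·0 + 7·4·7 + 3·7·4 + 1·9·3 = 643 ≡ 5.
  α_i^2 mod 11 = [9, 1, 5, 5, 4].
  S_2 = Σ v_i α_i^2 r_i = 7·9·6 + 4·1·0 + 7·5·7 + 3·5·4 + 1·4·3 = 695 ≡ 2.
  S = (7, 5, 2) ≠ 0, so r is not a codeword (an error is present).
Step 3: locate the error. For a single error e at position i, S_ℓ = v_i·e·α_i^ℓ, so α_err = S_1/S_0.
  S_0^{−1} = 7^{−1} = 8 (mod 11), so α_err = 5·8 = 40 ≡ 7 = α_4. Error position i = 4.
  Consistency check: S_2/S_1 = 2·9 = 18 ≡ 7 = α_err ✓ (single-error assumption holds).
Step 4: error magnitude e = S_0/v_4 = S_0·∏_{j≠4}(α_4 − α_j) = 7·4 = 28 ≡ 6 (mod 11).
Step 5: correct position 4: c_4 = r_4 − e = 4 − 6 ≡ 9 (mod 11). Hence c = [6, 0, 7, 9, 3].
  Check: interpolating c through the α_i gives m(x) = 8 + 8·x (degree < 2) with m(α_i) = c_i for every i, so c is indeed a codeword.


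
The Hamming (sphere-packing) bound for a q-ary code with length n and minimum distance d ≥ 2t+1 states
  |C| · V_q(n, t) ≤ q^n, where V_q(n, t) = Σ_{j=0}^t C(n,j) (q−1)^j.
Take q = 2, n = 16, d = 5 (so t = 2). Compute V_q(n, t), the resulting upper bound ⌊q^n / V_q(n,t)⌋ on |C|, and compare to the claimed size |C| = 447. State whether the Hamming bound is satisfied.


V_q(n, t) = 137, q^n = 65536, Hamming bound = 478, |C| = 447 ≤ bound (satisfied).

Step 1: Compute V_q(n, t) = Σ_{j=0}^2 C(n, j) (q−1)^j.
  j = 0: C(16,0)·(1)^0 = 1·1 = 1.
  j = 1: C(16,1)·(1)^1 = 16·1 = 16.
  j = 2: C(16,2)·(1)^2 = 120·1 = 120.
  V_q(n, t) = 1 + 16 + 120 = 137.
Step 2: q^n = 2^16 = 65536.
Step 3: Hamming bound ⌊q^n / V_q(n,t)⌋ = ⌊65536/137⌋ = 478.
Step 4: Compare |C| = 447 to 478: satisfied.
The claimed |C| lies below the Hamming bound.


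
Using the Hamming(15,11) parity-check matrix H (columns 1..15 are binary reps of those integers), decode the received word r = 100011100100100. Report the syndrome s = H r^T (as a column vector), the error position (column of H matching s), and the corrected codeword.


s = (0, 0, 1, 0)^T, error position = 2, corrected codeword c = 110011100100100

Compute s = H r^T mod 2 one row at a time:
  s_1 = 0 + 0 + 1 + 0 + 0 + 1 + 0 + 0 = 2 ≡ 0 (mod 2).
  s_2 = 0 + 1 + 1 + 1 + 0 + 1 + 0 + 0 = 4 ≡ 0 (mod 2).
  s_3 = 0 + 0 + 1 + 1 + 1 + 0 + 0 + 0 = 3 ≡ 1 (mod 2).
  s_4 = 1 + 0 + 1 + 1 + 0 + 0 + 1 + 0 = 4 ≡ 0 (mod 2).
s = (0, 0, 1, 0)^T — this equals column 2 of H (binary 0010), so error is at position 2.
Correct: flip bit 2 of r = 100011100100100 to get c = 110011100100100.


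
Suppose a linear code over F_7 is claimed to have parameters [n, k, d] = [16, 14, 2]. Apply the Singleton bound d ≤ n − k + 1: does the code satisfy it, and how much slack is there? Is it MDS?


Singleton RHS = n − k + 1 = 3, slack = 1, bound satisfied, not MDS.

Singleton bound: d ≤ n − k + 1.
Here n = 16, k = 14, so n − k + 1 = 3.
Given d = 2, check d ≤ 3: YES.
Slack = (n − k + 1) − d = 1.
The code is NOT MDS (slack = 1 > 0).
Description: the claimed parameters are [16, 14, 2]_7; such a code would be non-MDS.


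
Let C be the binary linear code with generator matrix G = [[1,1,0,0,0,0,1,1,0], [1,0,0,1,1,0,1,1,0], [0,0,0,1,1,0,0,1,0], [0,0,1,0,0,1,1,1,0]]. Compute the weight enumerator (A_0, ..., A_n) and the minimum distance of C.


Weight distribution: A_0 = 1, A_2 = 2, A_3 = 2, A_4 = 5, A_5 = 4, A_7 = 2. Minimum distance d = 2.

Enumerate all 2^4 = 16 messages m ∈ F_2^4.
For each, compute codeword c = mG in F_2^9, then tally its weight.
  m = 0000 → c = 000000000, weight = 0.
  m = 1000 → c = 110000110, weight = 4.
  m = 0100 → c = 100110110, weight = 5.
  m = 1100 → c = 010110000, weight = 3.
  m = 0010 → c = 000110010, weight = 3.
  m = 1010 → c = 110110100, weight = 5.
  m = 0110 → c = 100000100, weight = 2.
  m = 1110 → c = 010000010, weight = 2.
  m = 0001 → c = 001001110, weight = 4.
  m = 1001 → c = 111001000, weight = 4.
  m = 0101 → c = 101111000, weight = 5.
  m = 1101 → c = 011111110, weight = 7.
  m = 0011 → c = 001111100, weight = 5.
  m = 1011 → c = 111111010, weight = 7.
  m = 0111 → c = 101001010, weight = 4.
  m = 1111 → c = 011001100, weight = 4.
Tally weights:
  weight 0: 1 codewords.
  weight 2: 2 codewords.
  weight 3: 2 codewords.
  weight 4: 5 codewords.
  weight 5: 4 codewords.
  weight 7: 2 codewords.
Minimum distance d = smallest w > 0 with A_w > 0 = 2.
Sanity: Σ A_w = 16 = 2^4 = 16 ✓.


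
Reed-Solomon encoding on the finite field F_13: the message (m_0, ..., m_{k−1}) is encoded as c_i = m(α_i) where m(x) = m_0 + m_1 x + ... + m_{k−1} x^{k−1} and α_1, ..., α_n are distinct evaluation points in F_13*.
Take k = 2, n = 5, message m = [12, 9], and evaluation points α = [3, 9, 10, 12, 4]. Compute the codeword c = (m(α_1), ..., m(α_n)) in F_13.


c = [0, 2, 11, 3, 9]

Message polynomial: m(x) = 12 + 9·x (mod 13).
For each evaluation point α_i, compute m(α_i) mod 13:
  α_1 = 3: Horner steps 9 → 0, so m(3) = 0.
  α_2 = 9: Horner steps 9 → 2, so m(9) = 2.
  α_3 = 10: Horner steps 9 → 11, so m(10) = 11.
  α_4 = 12: Horner steps 9 → 3, so m(12) = 3.
  α_5 = 4: Horner steps 9 → 9, so m(4) = 9.
Codeword c = [0, 2, 11, 3, 9] ∈ F_13^5.


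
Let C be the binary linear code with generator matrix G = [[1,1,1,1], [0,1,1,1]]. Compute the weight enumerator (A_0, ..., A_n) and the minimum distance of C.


Weight distribution: A_0 = 1, A_1 = 1, A_3 = 1, A_4 = 1. Minimum distance d = 1.

Enumerate all 2^2 = 4 messages m ∈ F_2^2.
For each, compute codeword c = mG in F_2^4, then tally its weight.
  m = 00 → c = 0000, weight = 0.
  m = 10 → c = 1111, weight = 4.
  m = 01 → c = 0111, weight = 3.
  m = 11 → c = 1000, weight = 1.
Tally weights:
  weight 0: 1 codewords.
  weight 1: 1 codewords.
  weight 3: 1 codewords.
  weight 4: 1 codewords.
Minimum distance d = smallest w > 0 with A_w > 0 = 1.
Sanity: Σ A_w = 4 = 2^2 = 4 ✓.


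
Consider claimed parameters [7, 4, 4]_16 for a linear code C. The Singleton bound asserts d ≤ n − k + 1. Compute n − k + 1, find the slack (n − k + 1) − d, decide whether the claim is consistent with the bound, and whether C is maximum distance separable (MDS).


Singleton RHS = n − k + 1 = 4, slack = 0, bound satisfied, MDS.

Singleton bound: d ≤ n − k + 1.
Here n = 7, k = 4, so n − k + 1 = 4.
Given d = 4, check d ≤ 4: YES.
Slack = (n − k + 1) − d = 0.
The code is MDS (slack = 0).
Description: the claimed parameters are [7, 4, 4]_16; such a code would be MDS (meets Singleton bound).


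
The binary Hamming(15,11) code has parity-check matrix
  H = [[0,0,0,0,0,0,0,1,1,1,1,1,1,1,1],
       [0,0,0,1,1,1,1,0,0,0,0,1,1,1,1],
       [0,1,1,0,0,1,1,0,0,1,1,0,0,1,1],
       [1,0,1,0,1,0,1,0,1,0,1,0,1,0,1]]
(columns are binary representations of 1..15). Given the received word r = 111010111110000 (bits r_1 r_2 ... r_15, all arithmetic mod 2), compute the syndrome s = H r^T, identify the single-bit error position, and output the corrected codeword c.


s = (0, 0, 1, 0)^T, error position = 2, corrected codeword c = 101010111110000

Compute s = H r^T mod 2 one row at a time:
  s_1 = 1 + 1 + 1 + 1 + 0 + 0 + 0 + 0 = 4 ≡ 0 (mod 2).
  s_2 = 0 + 1 + 0 + 1 + 0 + 0 + 0 + 0 = 2 ≡ 0 (mod 2).
  s_3 = 1 + 1 + 0 + 1 + 1 + 1 + 0 + 0 = 5 ≡ 1 (mod 2).
  s_4 = 1 + 1 + 1 + 1 + 1 + 1 + 0 + 0 = 6 ≡ 0 (mod 2).
s = (0, 0, 1, 0)^T — this equals column 2 of H (binary 0010), so error is at position 2.
Correct: flip bit 2 of r = 111010111110000 to get c = 101010111110000.


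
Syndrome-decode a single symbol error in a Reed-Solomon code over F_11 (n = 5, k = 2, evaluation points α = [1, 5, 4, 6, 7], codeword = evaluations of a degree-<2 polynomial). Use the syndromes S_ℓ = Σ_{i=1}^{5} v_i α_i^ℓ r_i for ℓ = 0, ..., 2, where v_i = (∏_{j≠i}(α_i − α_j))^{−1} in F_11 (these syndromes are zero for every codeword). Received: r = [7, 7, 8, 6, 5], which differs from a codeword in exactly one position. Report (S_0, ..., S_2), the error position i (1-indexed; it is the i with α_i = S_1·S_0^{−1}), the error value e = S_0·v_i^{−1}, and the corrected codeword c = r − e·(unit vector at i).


S = (5, 5, 5), error at position 1, error magnitude e = 7, c = [0, 7, 8, 6, 5].

Step 1: column multipliers v_i = (∏_{j≠i}(α_i − α_j))^{−1} mod 11.
  i = 1 (α = 1): (1−5)(1−4)(1−6)(1−7) = (−4)·(−3)·(−5)·(−6) = 360 ≡ 8, so v_1 = 8^{−1} = 7 (mod 11).
  i = 2 (α = 5): (5−1)(5−4)(5−6)(5−7) = 4·1·(−1)·(−2) = 8 ≡ 8, so v_2 = 8^{−1} = 7 (mod 11).
  i = 3 (α = 4): (4−1)(4−5)(4−6)(4−7) = 3·(−1)·(−2)·(−3) = −18 ≡ 4, so v_3 = 4^{−1} = 3 (mod 11).
  i = 4 (α = 6): (6−1)(6−5)(6−4)(6−7) = 5·1·2·(−1) = −10 ≡ 1, so v_4 = 1^{−1} = 1 (mod 11).
  i = 5 (α = 7): (7−1)(7−5)(7−4)(7−6) = 6·2·3·1 = 36 ≡ 3, so v_5 = 3^{−1} = 4 (mod 11).
  v = [7, 7, 3, 1, 4].
Step 2: syndromes of r = [7, 7, 8, 6, 5] (all sums mod 11).
  S_0 = Σ v_i r_i = 7·7 + 7·7 + 3·8 + 1·6 + 4·5 = 148 ≡ 5.
  S_1 = Σ v_i α_i r_i = 7·1·7 + 7·5·7 + 3·4·8 + 1·6·6 + 4·7·5 = 566 ≡ 5.
  α_i^2 mod 11 = [1, 3, 5, 3, 5].
  S_2 = Σ v_i α_i^2 r_i = 7·1·7 + 7·3·7 + 3·5·8 + 1·3·6 + 4·5·5 = 434 ≡ 5.
  S = (5, 5, 5) ≠ 0, so r is not a codeword (an error is present).
Step 3: locate the error. For a single error e at position i, S_ℓ = v_i·e·α_i^ℓ, so α_err = S_1/S_0.
  S_0^{−1} = 5^{−1} = 9 (mod 11), so α_err = 5·9 = 45 ≡ 1 = α_1. Error position i = 1.
  Consistency check: S_2/S_1 = 5·9 = 45 ≡ 1 = α_err ✓ (single-error assumption holds).
Step 4: error magnitude e = S_0/v_1 = S_0·∏_{j≠1}(α_1 − α_j) = 5·8 = 40 ≡ 7 (mod 11).
Step 5: correct position 1: c_1 = r_1 − e = 7 − 7 ≡ 0 (mod 11). Hence c = [0, 7, 8, 6, 5].
  Check: interpolating c through the α_i gives m(x) = 1 + 10·x (degree < 2) with m(α_i) = c_i for every i, so c is indeed a codeword.


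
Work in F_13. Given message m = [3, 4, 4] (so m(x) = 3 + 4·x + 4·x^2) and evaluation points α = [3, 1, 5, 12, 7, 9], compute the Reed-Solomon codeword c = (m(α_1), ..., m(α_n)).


c = [12, 11, 6, 3, 6, 12]

Message polynomial: m(x) = 3 + 4·x + 4·x^2 (mod 13).
For each evaluation point α_i, compute m(α_i) mod 13:
  α_1 = 3: Horner steps 4 → 3 → 12, so m(3) = 12.
  α_2 = 1: Horner steps 4 → 8 → 11, so m(1) = 11.
  α_3 = 5: Horner steps 4 → 11 → 6, so m(5) = 6.
  α_4 = 12: Horner steps 4 → 0 → 3, so m(12) = 3.
  α_5 = 7: Horner steps 4 → 6 → 6, so m(7) = 6.
  α_6 = 9: Horner steps 4 → 1 → 12, so m(9) = 12.
Codeword c = [12, 11, 6, 3, 6, 12] ∈ F_13^6.


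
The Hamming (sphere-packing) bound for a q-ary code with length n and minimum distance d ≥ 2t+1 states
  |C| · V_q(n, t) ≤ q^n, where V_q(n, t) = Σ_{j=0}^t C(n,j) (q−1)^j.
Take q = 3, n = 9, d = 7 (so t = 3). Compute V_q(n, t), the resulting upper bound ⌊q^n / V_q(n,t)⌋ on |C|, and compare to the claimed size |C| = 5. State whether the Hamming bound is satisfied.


V_q(n, t) = 835, q^n = 19683, Hamming bound = 23, |C| = 5 ≤ bound (satisfied).

Step 1: Compute V_q(n, t) = Σ_{j=0}^3 C(n, j) (q−1)^j.
  j = 0: C(9,0)·(2)^0 = 1·1 = 1.
  j = 1: C(9,1)·(2)^1 = 9·2 = 18.
  j = 2: C(9,2)·(2)^2 = 36·4 = 144.
  j = 3: C(9,3)·(2)^3 = 84·8 = 672.
  V_q(n, t) = 1 + 18 + 144 + 672 = 835.
Step 2: q^n = 3^9 = 19683.
Step 3: Hamming bound ⌊q^n / V_q(n,t)⌋ = ⌊19683/835⌋ = 23.
Step 4: Compare |C| = 5 to 23: satisfied.
The claimed |C| lies below the Hamming bound.


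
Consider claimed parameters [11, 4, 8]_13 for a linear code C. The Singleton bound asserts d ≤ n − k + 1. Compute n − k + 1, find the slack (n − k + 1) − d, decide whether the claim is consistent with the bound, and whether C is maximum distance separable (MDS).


Singleton RHS = n − k + 1 = 8, slack = 0, bound satisfied, MDS.

Singleton bound: d ≤ n − k + 1.
Here n = 11, k = 4, so n − k + 1 = 8.
Given d = 8, check d ≤ 8: YES.
Slack = (n − k + 1) − d = 0.
The code is MDS (slack = 0).
Description: the claimed parameters are [11, 4, 8]_13; such a code would be MDS (meets Singleton bound).


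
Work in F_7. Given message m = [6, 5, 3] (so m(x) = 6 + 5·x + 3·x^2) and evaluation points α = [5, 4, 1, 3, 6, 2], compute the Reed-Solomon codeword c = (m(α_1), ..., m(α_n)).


c = [1, 4, 0, 6, 4, 0]

Message polynomial: m(x) = 6 + 5·x + 3·x^2 (mod 7).
For each evaluation point α_i, compute m(α_i) mod 7:
  α_1 = 5: Horner steps 3 → 6 → 1, so m(5) = 1.
  α_2 = 4: Horner steps 3 → 3 → 4, so m(4) = 4.
  α_3 = 1: Horner steps 3 → 1 → 0, so m(1) = 0.
  α_4 = 3: Horner steps 3 → 0 → 6, so m(3) = 6.
  α_5 = 6: Horner steps 3 → 2 → 4, so m(6) = 4.
  α_6 = 2: Horner steps 3 → 4 → 0, so m(2) = 0.
Codeword c = [1, 4, 0, 6, 4, 0] ∈ F_7^6.


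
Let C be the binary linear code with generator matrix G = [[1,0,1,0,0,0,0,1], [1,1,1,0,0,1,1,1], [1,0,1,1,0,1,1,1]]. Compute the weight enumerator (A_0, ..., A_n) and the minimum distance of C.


Weight distribution: A_0 = 1, A_2 = 1, A_3 = 3, A_5 = 1, A_6 = 2. Minimum distance d = 2.

Enumerate all 2^3 = 8 messages m ∈ F_2^3.
For each, compute codeword c = mG in F_2^8, then tally its weight.
  m = 000 → c = 00000000, weight = 0.
  m = 100 → c = 10100001, weight = 3.
  m = 010 → c = 11100111, weight = 6.
  m = 110 → c = 01000110, weight = 3.
  m = 001 → c = 10110111, weight = 6.
  m = 101 → c = 00010110, weight = 3.
  m = 011 → c = 01010000, weight = 2.
  m = 111 → c = 11110001, weight = 5.
Tally weights:
  weight 0: 1 codewords.
  weight 2: 1 codewords.
  weight 3: 3 codewords.
  weight 5: 1 codewords.
  weight 6: 2 codewords.
Minimum distance d = smallest w > 0 with A_w > 0 = 2.
Sanity: Σ A_w = 8 = 2^3 = 8 ✓.


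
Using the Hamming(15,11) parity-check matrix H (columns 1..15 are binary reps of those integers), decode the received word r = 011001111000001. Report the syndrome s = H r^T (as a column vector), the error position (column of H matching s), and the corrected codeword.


s = (1, 1, 1, 0)^T, error position = 14, corrected codeword c = 011001111000011

Compute s = H r^T mod 2 one row at a time:
  s_1 = 1 + 1 + 0 + 0 + 0 + 0 + 0 + 1 = 3 ≡ 1 (mod 2).
  s_2 = 0 + 0 + 1 + 1 + 0 + 0 + 0 + 1 = 3 ≡ 1 (mod 2).
  s_3 = 1 + 1 + 1 + 1 + 0 + 0 + 0 + 1 = 5 ≡ 1 (mod 2).
  s_4 = 0 + 1 + 0 + 1 + 1 + 0 + 0 + 1 = 4 ≡ 0 (mod 2).
s = (1, 1, 1, 0)^T — this equals column 14 of H (binary 1110), so error is at position 14.
Correct: flip bit 14 of r = 011001111000001 to get c = 011001111000011.


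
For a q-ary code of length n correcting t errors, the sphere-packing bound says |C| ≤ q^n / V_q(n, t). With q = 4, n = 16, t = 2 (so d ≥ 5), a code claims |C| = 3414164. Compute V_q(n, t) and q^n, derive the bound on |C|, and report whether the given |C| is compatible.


V_q(n, t) = 1129, q^n = 4294967296, Hamming bound = 3804222, |C| = 3414164 ≤ bound (satisfied).

Step 1: Compute V_q(n, t) = Σ_{j=0}^2 C(n, j) (q−1)^j.
  j = 0: C(16,0)·(3)^0 = 1·1 = 1.
  j = 1: C(16,1)·(3)^1 = 16·3 = 48.
  j = 2: C(16,2)·(3)^2 = 120·9 = 1080.
  V_q(n, t) = 1 + 48 + 1080 = 1129.
Step 2: q^n = 4^16 = 4294967296.
Step 3: Hamming bound ⌊q^n / V_q(n,t)⌋ = ⌊4294967296/1129⌋ = 3804222.
Step 4: Compare |C| = 3414164 to 3804222: satisfied.
The claimed |C| lies below the Hamming bound.


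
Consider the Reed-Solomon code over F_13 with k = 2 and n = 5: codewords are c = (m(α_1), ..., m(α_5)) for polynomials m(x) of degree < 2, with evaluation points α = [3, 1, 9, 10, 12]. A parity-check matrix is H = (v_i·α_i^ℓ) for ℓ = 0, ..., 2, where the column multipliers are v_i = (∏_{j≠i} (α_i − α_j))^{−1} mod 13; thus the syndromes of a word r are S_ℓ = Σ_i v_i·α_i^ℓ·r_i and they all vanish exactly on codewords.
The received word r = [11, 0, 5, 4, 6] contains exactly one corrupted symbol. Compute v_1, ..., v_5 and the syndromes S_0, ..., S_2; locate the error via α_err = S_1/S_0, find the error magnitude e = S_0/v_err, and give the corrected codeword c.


S = (12, 1, 12), error at position 5, error magnitude e = 4, c = [11, 0, 5, 4, 2].

Step 1: column multipliers v_i = (∏_{j≠i}(α_i − α_j))^{−1} mod 13.
  i = 1 (α = 3): (3−1)(3−9)(3−10)(3−12) = 2·(−6)·(−7)·(−9) = −756 ≡ 11, so v_1 = 11^{−1} = 6 (mod 13).
  i = 2 (α = 1): (1−3)(1−9)(1−10)(1−12) = (−2)·(−8)·(−9)·(−11) = 1584 ≡ 11, so v_2 = 11^{−1} = 6 (mod 13).
  i = 3 (α = 9): (9−3)(9−1)(9−10)(9−12) = 6·8·(−1)·(−3) = 144 ≡ 1, so v_3 = 1^{−1} = 1 (mod 13).
  i = 4 (α = 10): (10−3)(10−1)(10−9)(10−12) = 7·9·1·(−2) = −126 ≡ 4, so v_4 = 4^{−1} = 10 (mod 13).
  i = 5 (α = 12): (12−3)(12−1)(12−9)(12−10) = 9·11·3·2 = 594 ≡ 9, so v_5 = 9^{−1} = 3 (mod 13).
  v = [6, 6, 1, 10, 3].
Step 2: syndromes of r = [11, 0, 5, 4, 6] (all sums mod 13).
  S_0 = Σ v_i r_i = 6·11 + 6·0 + 1·5 + 10·4 + 3·6 = 129 ≡ 12.
  S_1 = Σ v_i α_i r_i = 6·3·11 + 6·1·0 + 1·9·5 + 10·10·4 + 3·12·6 = 859 ≡ 1.
  α_i^2 mod 13 = [9, 1, 3, 9, 1].
  S_2 = Σ v_i α_i^2 r_i = 6·9·11 + 6·1·0 + 1·3·5 + 10·9·4 + 3·1·6 = 987 ≡ 12.
  S = (12, 1, 12) ≠ 0, so r is not a codeword (an error is present).
Step 3: locate the error. For a single error e at position i, S_ℓ = v_i·e·α_i^ℓ, so α_err = S_1/S_0.
  S_0^{−1} = 12^{−1} = 12 (mod 13), so α_err = 1·12 = 12 ≡ 12 = α_5. Error position i = 5.
  Consistency check: S_2/S_1 = 12·1 = 12 ≡ 12 = α_err ✓ (single-error assumption holds).
Step 4: error magnitude e = S_0/v_5 = S_0·∏_{j≠5}(α_5 − α_j) = 12·9 = 108 ≡ 4 (mod 13).
Step 5: correct position 5: c_5 = r_5 − e = 6 − 4 ≡ 2 (mod 13). Hence c = [11, 0, 5, 4, 2].
  Check: interpolating c through the α_i gives m(x) = 1 + 12·x (degree < 2) with m(α_i) = c_i for every i, so c is indeed a codeword.


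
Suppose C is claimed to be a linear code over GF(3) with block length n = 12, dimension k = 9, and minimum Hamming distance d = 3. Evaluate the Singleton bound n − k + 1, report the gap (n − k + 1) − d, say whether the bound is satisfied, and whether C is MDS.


Singleton RHS = n − k + 1 = 4, slack = 1, bound satisfied, not MDS.

Singleton bound: d ≤ n − k + 1.
Here n = 12, k = 9, so n − k + 1 = 4.
Given d = 3, check d ≤ 4: YES.
Slack = (n − k + 1) − d = 1.
The code is NOT MDS (slack = 1 > 0).
Description: the claimed parameters are [12, 9, 3]_3; such a code would be non-MDS.


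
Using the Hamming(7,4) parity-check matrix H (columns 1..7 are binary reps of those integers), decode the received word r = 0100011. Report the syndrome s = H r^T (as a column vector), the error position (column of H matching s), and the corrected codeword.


s = (0, 1, 1)^T, error position = 3, corrected codeword c = 0110011

Compute s = H r^T mod 2 one row at a time:
  s_1 = 0 + 0 + 1 + 1 = 2 ≡ 0 (mod 2).
  s_2 = 1 + 0 + 1 + 1 = 3 ≡ 1 (mod 2).
  s_3 = 0 + 0 + 0 + 1 = 1 ≡ 1 (mod 2).
s = (0, 1, 1)^T — this equals column 3 of H (binary 011), so error is at position 3.
Correct: flip bit 3 of r = 0100011 to get c = 0110011.


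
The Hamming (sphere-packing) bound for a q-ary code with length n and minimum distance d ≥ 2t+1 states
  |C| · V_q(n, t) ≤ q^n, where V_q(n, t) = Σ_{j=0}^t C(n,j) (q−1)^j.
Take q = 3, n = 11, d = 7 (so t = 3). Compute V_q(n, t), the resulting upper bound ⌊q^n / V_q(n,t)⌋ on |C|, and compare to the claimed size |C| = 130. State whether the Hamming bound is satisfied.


V_q(n, t) = 1563, q^n = 177147, Hamming bound = 113, |C| = 130 > bound (violated).

Step 1: Compute V_q(n, t) = Σ_{j=0}^3 C(n, j) (q−1)^j.
  j = 0: C(11,0)·(2)^0 = 1·1 = 1.
  j = 1: C(11,1)·(2)^1 = 11·2 = 22.
  j = 2: C(11,2)·(2)^2 = 55·4 = 220.
  j = 3: C(11,3)·(2)^3 = 165·8 = 1320.
  V_q(n, t) = 1 + 22 + 220 + 1320 = 1563.
Step 2: q^n = 3^11 = 177147.
Step 3: Hamming bound ⌊q^n / V_q(n,t)⌋ = ⌊177147/1563⌋ = 113.
Step 4: Compare |C| = 130 to 113: violated.
The claimed |C| lies above the Hamming bound, so no 3-ary code of length 11 with d ≥ 7 can have 130 codewords.


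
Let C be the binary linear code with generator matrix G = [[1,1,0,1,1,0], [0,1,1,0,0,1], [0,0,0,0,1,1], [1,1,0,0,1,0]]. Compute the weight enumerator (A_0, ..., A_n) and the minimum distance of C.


Weight distribution: A_0 = 1, A_1 = 1, A_2 = 2, A_3 = 6, A_4 = 5, A_5 = 1. Minimum distance d = 1.

Enumerate all 2^4 = 16 messages m ∈ F_2^4.
For each, compute codeword c = mG in F_2^6, then tally its weight.
  m = 0000 → c = 000000, weight = 0.
  m = 1000 → c = 110110, weight = 4.
  m = 0100 → c = 011001, weight = 3.
  m = 1100 → c = 101111, weight = 5.
  m = 0010 → c = 000011, weight = 2.
  m = 1010 → c = 110101, weight = 4.
  m = 0110 → c = 011010, weight = 3.
  m = 1110 → c = 101100, weight = 3.
  m = 0001 → c = 110010, weight = 3.
  m = 1001 → c = 000100, weight = 1.
  m = 0101 → c = 101011, weight = 4.
  m = 1101 → c = 011101, weight = 4.
  m = 0011 → c = 110001, weight = 3.
  m = 1011 → c = 000111, weight = 3.
  m = 0111 → c = 101000, weight = 2.
  m = 1111 → c = 011110, weight = 4.
Tally weights:
  weight 0: 1 codewords.
  weight 1: 1 codewords.
  weight 2: 2 codewords.
  weight 3: 6 codewords.
  weight 4: 5 codewords.
  weight 5: 1 codewords.
Minimum distance d = smallest w > 0 with A_w > 0 = 1.
Sanity: Σ A_w = 16 = 2^4 = 16 ✓.


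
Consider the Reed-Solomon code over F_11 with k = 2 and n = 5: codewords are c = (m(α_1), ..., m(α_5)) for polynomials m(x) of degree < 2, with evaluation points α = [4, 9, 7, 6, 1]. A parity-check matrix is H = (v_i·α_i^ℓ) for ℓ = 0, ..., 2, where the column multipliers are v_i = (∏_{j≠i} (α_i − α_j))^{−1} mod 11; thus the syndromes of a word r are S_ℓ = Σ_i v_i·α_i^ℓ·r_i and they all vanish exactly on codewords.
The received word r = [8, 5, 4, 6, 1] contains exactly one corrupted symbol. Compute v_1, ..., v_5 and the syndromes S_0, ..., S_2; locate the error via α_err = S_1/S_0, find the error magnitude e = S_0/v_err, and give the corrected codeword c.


S = (1, 6, 3), error at position 4, error magnitude e = 8, c = [8, 5, 4, 9, 1].

Step 1: column multipliers v_i = (∏_{j≠i}(α_i − α_j))^{−1} mod 11.
  i = 1 (α = 4): (4−9)(4−7)(4−6)(4−1) = (−5)·(−3)·(−2)·3 = −90 ≡ 9, so v_1 = 9^{−1} = 5 (mod 11).
  i = 2 (α = 9): (9−4)(9−7)(9−6)(9−1) = 5·2·3·8 = 240 ≡ 9, so v_2 = 9^{−1} = 5 (mod 11).
  i = 3 (α = 7): (7−4)(7−9)(7−6)(7−1) = 3·(−2)·1·6 = −36 ≡ 8, so v_3 = 8^{−1} = 7 (mod 11).
  i = 4 (α = 6): (6−4)(6−9)(6−7)(6−1) = 2·(−3)·(−1)·5 = 30 ≡ 8, so v_4 = 8^{−1} = 7 (mod 11).
  i = 5 (α = 1): (1−4)(1−9)(1−7)(1−6) = (−3)·(−8)·(−6)·(−5) = 720 ≡ 5, so v_5 = 5^{−1} = 9 (mod 11).
  v = [5, 5, 7, 7, 9].
Step 2: syndromes of r = [8, 5, 4, 6, 1] (all sums mod 11).
  S_0 = Σ v_i r_i = 5·8 + 5·5 + 7·4 + 7·6 + 9·1 = 144 ≡ 1.
  S_1 = Σ v_i α_i r_i = 5·4·8 + 5·9·5 + 7·7·4 + 7·6·6 + 9·1·1 = 842 ≡ 6.
  α_i^2 mod 11 = [5, 4, 5, 3, 1].
  S_2 = Σ v_i α_i^2 r_i = 5·5·8 + 5·4·5 + 7·5·4 + 7·3·6 + 9·1·1 = 575 ≡ 3.
  S = (1, 6, 3) ≠ 0, so r is not a codeword (an error is present).
Step 3: locate the error. For a single error e at position i, S_ℓ = v_i·e·α_i^ℓ, so α_err = S_1/S_0.
  S_0^{−1} = 1^{−1} = 1 (mod 11), so α_err = 6·1 = 6 ≡ 6 = α_4. Error position i = 4.
  Consistency check: S_2/S_1 = 3·2 = 6 ≡ 6 = α_err ✓ (single-error assumption holds).
Step 4: error magnitude e = S_0/v_4 = S_0·∏_{j≠4}(α_4 − α_j) = 1·8 = 8 ≡ 8 (mod 11).
Step 5: correct position 4: c_4 = r_4 − e = 6 − 8 ≡ 9 (mod 11). Hence c = [8, 5, 4, 9, 1].
  Check: interpolating c through the α_i gives m(x) = 6 + 6·x (degree < 2) with m(α_i) = c_i for every i, so c is indeed a codeword.


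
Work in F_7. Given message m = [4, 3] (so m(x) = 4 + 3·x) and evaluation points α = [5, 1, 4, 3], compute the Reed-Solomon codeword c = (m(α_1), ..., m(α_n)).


c = [5, 0, 2, 6]

Message polynomial: m(x) = 4 + 3·x (mod 7).
For each evaluation point α_i, compute m(α_i) mod 7:
  α_1 = 5: Horner steps 3 → 5, so m(5) = 5.
  α_2 = 1: Horner steps 3 → 0, so m(1) = 0.
  α_3 = 4: Horner steps 3 → 2, so m(4) = 2.
  α_4 = 3: Horner steps 3 → 6, so m(3) = 6.
Codeword c = [5, 0, 2, 6] ∈ F_7^4.


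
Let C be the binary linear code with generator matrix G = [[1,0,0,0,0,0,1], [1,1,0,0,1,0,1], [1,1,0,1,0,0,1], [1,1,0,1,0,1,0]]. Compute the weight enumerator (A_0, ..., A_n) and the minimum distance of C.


Weight distribution: A_0 = 1, A_2 = 6, A_4 = 9. Minimum distance d = 2.

Enumerate all 2^4 = 16 messages m ∈ F_2^4.
For each, compute codeword c = mG in F_2^7, then tally its weight.
  m = 0000 → c = 0000000, weight = 0.
  m = 1000 → c = 1000001, weight = 2.
  m = 0100 → c = 1100101, weight = 4.
  m = 1100 → c = 0100100, weight = 2.
  m = 0010 → c = 1101001, weight = 4.
  m = 1010 → c = 0101000, weight = 2.
  m = 0110 → c = 0001100, weight = 2.
  m = 1110 → c = 1001101, weight = 4.
  m = 0001 → c = 1101010, weight = 4.
  m = 1001 → c = 0101011, weight = 4.
  m = 0101 → c = 0001111, weight = 4.
  m = 1101 → c = 1001110, weight = 4.
  m = 0011 → c = 0000011, weight = 2.
  m = 1011 → c = 1000010, weight = 2.
  m = 0111 → c = 1100110, weight = 4.
  m = 1111 → c = 0100111, weight = 4.
Tally weights:
  weight 0: 1 codewords.
  weight 2: 6 codewords.
  weight 4: 9 codewords.
Minimum distance d = smallest w > 0 with A_w > 0 = 2.
Sanity: Σ A_w = 16 = 2^4 = 16 ✓.


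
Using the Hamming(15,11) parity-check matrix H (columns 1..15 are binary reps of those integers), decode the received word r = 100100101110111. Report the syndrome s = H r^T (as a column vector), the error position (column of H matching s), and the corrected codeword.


s = (0, 1, 1, 0)^T, error position = 6, corrected codeword c = 100101101110111

Compute s = H r^T mod 2 one row at a time:
  s_1 = 0 + 1 + 1 + 1 + 0 + 1 + 1 + 1 = 6 ≡ 0 (mod 2).
  s_2 = 1 + 0 + 0 + 1 + 0 + 1 + 1 + 1 = 5 ≡ 1 (mod 2).
  s_3 = 0 + 0 + 0 + 1 + 1 + 1 + 1 + 1 = 5 ≡ 1 (mod 2).
  s_4 = 1 + 0 + 0 + 1 + 1 + 1 + 1 + 1 = 6 ≡ 0 (mod 2).
s = (0, 1, 1, 0)^T — this equals column 6 of H (binary 0110), so error is at position 6.
Correct: flip bit 6 of r = 100100101110111 to get c = 100101101110111.


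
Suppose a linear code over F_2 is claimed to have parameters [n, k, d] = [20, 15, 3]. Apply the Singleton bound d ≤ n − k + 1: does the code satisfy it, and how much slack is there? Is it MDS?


Singleton RHS = n − k + 1 = 6, slack = 3, bound satisfied, not MDS.

Singleton bound: d ≤ n − k + 1.
Here n = 20, k = 15, so n − k + 1 = 6.
Given d = 3, check d ≤ 6: YES.
Slack = (n − k + 1) − d = 3.
The code is NOT MDS (slack = 3 > 0).
Description: the claimed parameters are [20, 15, 3]_2; such a code would be non-MDS.


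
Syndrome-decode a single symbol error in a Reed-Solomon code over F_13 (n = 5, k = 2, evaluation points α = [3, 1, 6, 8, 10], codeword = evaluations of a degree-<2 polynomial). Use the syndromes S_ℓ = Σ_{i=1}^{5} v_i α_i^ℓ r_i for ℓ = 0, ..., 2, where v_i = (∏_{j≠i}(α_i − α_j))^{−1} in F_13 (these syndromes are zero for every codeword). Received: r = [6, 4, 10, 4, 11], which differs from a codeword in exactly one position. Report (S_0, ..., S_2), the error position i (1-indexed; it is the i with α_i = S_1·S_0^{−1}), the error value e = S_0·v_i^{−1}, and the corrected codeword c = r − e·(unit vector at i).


S = (3, 3, 3), error at position 2, error magnitude e = 5, c = [6, 12, 10, 4, 11].

Step 1: column multipliers v_i = (∏_{j≠i}(α_i − α_j))^{−1} mod 13.
  i = 1 (α = 3): (3−1)(3−6)(3−8)(3−10) = 2·(−3)·(−5)·(−7) = −210 ≡ 11, so v_1 = 11^{−1} = 6 (mod 13).
  i = 2 (α = 1): (1−3)(1−6)(1−8)(1−10) = (−2)·(−5)·(−7)·(−9) = 630 ≡ 6, so v_2 = 6^{−1} = 11 (mod 13).
  i = 3 (α = 6): (6−3)(6−1)(6−8)(6−10) = 3·5·(−2)·(−4) = 120 ≡ 3, so v_3 = 3^{−1} = 9 (mod 13).
  i = 4 (α = 8): (8−3)(8−1)(8−6)(8−10) = 5·7·2·(−2) = −140 ≡ 3, so v_4 = 3^{−1} = 9 (mod 13).
  i = 5 (α = 10): (10−3)(10−1)(10−6)(10−8) = 7·9·4·2 = 504 ≡ 10, so v_5 = 10^{−1} = 4 (mod 13).
  v = [6, 11, 9, 9, 4].
Step 2: syndromes of r = [6, 4, 10, 4, 11] (all sums mod 13).
  S_0 = Σ v_i r_i = 6·6 + 11·4 + 9·10 + 9·4 + 4·11 = 250 ≡ 3.
  S_1 = Σ v_i α_i r_i = 6·3·6 + 11·1·4 + 9·6·10 + 9·8·4 + 4·10·11 = 1420 ≡ 3.
  α_i^2 mod 13 = [9, 1, 10, 12, 9].
  S_2 = Σ v_i α_i^2 r_i = 6·9·6 + 11·1·4 + 9·10·10 + 9·12·4 + 4·9·11 = 2096 ≡ 3.
  S = (3, 3, 3) ≠ 0, so r is not a codeword (an error is present).
Step 3: locate the error. For a single error e at position i, S_ℓ = v_i·e·α_i^ℓ, so α_err = S_1/S_0.
  S_0^{−1} = 3^{−1} = 9 (mod 13), so α_err = 3·9 = 27 ≡ 1 = α_2. Error position i = 2.
  Consistency check: S_2/S_1 = 3·9 = 27 ≡ 1 = α_err ✓ (single-error assumption holds).
Step 4: error magnitude e = S_0/v_2 = S_0·∏_{j≠2}(α_2 − α_j) = 3·6 = 18 ≡ 5 (mod 13).
Step 5: correct position 2: c_2 = r_2 − e = 4 − 5 ≡ 12 (mod 13). Hence c = [6, 12, 10, 4, 11].
  Check: interpolating c through the α_i gives m(x) = 2 + 10·x (degree < 2) with m(α_i) = c_i for every i, so c is indeed a codeword.


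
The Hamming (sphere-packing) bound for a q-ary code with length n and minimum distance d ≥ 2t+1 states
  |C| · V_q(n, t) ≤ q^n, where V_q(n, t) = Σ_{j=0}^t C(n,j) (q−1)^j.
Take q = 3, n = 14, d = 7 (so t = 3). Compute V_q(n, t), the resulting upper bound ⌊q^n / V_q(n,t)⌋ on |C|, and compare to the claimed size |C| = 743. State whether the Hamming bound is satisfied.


V_q(n, t) = 3305, q^n = 4782969, Hamming bound = 1447, |C| = 743 ≤ bound (satisfied).

Step 1: Compute V_q(n, t) = Σ_{j=0}^3 C(n, j) (q−1)^j.
  j = 0: C(14,0)·(2)^0 = 1·1 = 1.
  j = 1: C(14,1)·(2)^1 = 14·2 = 28.
  j = 2: C(14,2)·(2)^2 = 91·4 = 364.
  j = 3: C(14,3)·(2)^3 = 364·8 = 2912.
  V_q(n, t) = 1 + 28 + 364 + 2912 = 3305.
Step 2: q^n = 3^14 = 4782969.
Step 3: Hamming bound ⌊q^n / V_q(n,t)⌋ = ⌊4782969/3305⌋ = 1447.
Step 4: Compare |C| = 743 to 1447: satisfied.
The claimed |C| lies below the Hamming bound.


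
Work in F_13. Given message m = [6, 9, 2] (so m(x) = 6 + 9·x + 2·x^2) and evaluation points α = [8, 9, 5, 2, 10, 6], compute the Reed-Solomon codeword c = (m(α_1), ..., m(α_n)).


c = [11, 2, 10, 6, 10, 2]

Message polynomial: m(x) = 6 + 9·x + 2·x^2 (mod 13).
For each evaluation point α_i, compute m(α_i) mod 13:
  α_1 = 8: Horner steps 2 → 12 → 11, so m(8) = 11.
  α_2 = 9: Horner steps 2 → 1 → 2, so m(9) = 2.
  α_3 = 5: Horner steps 2 → 6 → 10, so m(5) = 10.
  α_4 = 2: Horner steps 2 → 0 → 6, so m(2) = 6.
  α_5 = 10: Horner steps 2 → 3 → 10, so m(10) = 10.
  α_6 = 6: Horner steps 2 → 8 → 2, so m(6) = 2.
Codeword c = [11, 2, 10, 6, 10, 2] ∈ F_13^6.


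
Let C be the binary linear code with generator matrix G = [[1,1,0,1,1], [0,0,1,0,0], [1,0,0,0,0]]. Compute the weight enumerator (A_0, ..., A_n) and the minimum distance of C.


Weight distribution: A_0 = 1, A_1 = 2, A_2 = 1, A_3 = 1, A_4 = 2, A_5 = 1. Minimum distance d = 1.

Enumerate all 2^3 = 8 messages m ∈ F_2^3.
For each, compute codeword c = mG in F_2^5, then tally its weight.
  m = 000 → c = 00000, weight = 0.
  m = 100 → c = 11011, weight = 4.
  m = 010 → c = 00100, weight = 1.
  m = 110 → c = 11111, weight = 5.
  m = 001 → c = 10000, weight = 1.
  m = 101 → c = 01011, weight = 3.
  m = 011 → c = 10100, weight = 2.
  m = 111 → c = 01111, weight = 4.
Tally weights:
  weight 0: 1 codewords.
  weight 1: 2 codewords.
  weight 2: 1 codewords.
  weight 3: 1 codewords.
  weight 4: 2 codewords.
  weight 5: 1 codewords.
Minimum distance d = smallest w > 0 with A_w > 0 = 1.
Sanity: Σ A_w = 8 = 2^3 = 8 ✓.
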